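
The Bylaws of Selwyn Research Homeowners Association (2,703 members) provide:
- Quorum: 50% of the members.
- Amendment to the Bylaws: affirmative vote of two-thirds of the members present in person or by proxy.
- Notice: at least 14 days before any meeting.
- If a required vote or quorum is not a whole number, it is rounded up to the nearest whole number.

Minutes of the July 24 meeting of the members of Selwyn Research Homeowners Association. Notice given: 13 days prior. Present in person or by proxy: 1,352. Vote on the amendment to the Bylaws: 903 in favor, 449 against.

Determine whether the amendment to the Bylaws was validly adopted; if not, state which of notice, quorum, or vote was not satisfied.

Notice: 13 days given; 14 required. Not satisfied.
Quorum: 50% of 2,703 = 1,351.50, rounded up to 1,352; 1,352 present. Satisfied.
Vote: requires two-thirds of those present (1,352); 2/3 of 1352 = 901.33, rounded up to 902, so 902 needed; 903 in favor. Satisfied.

Invalid — notice requirement not satisfied.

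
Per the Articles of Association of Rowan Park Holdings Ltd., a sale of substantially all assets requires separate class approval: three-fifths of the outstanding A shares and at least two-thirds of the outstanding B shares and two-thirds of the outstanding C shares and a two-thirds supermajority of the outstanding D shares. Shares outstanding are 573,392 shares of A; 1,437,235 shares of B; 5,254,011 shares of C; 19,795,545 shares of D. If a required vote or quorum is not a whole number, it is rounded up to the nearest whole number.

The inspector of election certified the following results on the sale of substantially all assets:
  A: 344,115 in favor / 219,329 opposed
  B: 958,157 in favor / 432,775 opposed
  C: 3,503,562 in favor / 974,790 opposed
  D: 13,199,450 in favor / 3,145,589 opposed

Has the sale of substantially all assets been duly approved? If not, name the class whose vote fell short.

Approved — every class gave the required vote.

A: 3/5 of 573392 = 344035.20, rounded up to 344036; 344,036 required, 344,115 in favor — approved.
B: 2/3 of 1437235 = 958156.67, rounded up to 958157; 958,157 required, 958,157 in favor — approved.
C: 2/3 of 5254011 = 3502674; 3,502,674 required, 3,503,562 in favor — approved.
D: 2/3 of 19795545 = 13197030; 13,197,030 required, 13,199,450 in favor — approved.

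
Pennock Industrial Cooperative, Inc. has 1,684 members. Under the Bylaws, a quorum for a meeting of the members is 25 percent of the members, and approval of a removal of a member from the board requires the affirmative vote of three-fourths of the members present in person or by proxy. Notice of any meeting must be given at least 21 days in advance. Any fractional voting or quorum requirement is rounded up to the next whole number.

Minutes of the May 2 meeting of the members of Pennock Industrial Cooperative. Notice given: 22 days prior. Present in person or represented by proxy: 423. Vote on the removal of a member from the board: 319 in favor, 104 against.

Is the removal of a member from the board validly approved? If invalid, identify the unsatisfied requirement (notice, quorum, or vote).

Valid — all requirements satisfied.

Notice: 22 days given; 21 required. Satisfied.
Quorum: 25% of 1,684 = 421; 423 present. Satisfied.
Vote: requires three-fourths of those present (423); 3/4 of 423 = 317.25, rounded up to 318, so 318 needed; 319 in favor. Satisfied.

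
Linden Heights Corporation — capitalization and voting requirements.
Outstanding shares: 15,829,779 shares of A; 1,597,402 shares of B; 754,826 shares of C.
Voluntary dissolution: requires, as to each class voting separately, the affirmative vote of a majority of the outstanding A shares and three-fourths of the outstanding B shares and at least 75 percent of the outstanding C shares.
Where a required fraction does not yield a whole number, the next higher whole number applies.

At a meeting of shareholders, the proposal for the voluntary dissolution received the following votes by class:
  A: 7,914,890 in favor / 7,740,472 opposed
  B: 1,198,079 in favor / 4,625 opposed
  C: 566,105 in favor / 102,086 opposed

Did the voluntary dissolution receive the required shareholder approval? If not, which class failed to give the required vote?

Not approved — the C shares did not give the required vote.

A: a majority of 15829779 is 7914890; 7,914,890 required, 7,914,890 in favor — approved.
B: 3/4 of 1597402 = 1198051.50, rounded up to 1198052; 1,198,052 required, 1,198,079 in favor — approved.
C: 3/4 of 754826 = 566119.50, rounded up to 566120; 566,120 required, 566,105 in favor — not approved.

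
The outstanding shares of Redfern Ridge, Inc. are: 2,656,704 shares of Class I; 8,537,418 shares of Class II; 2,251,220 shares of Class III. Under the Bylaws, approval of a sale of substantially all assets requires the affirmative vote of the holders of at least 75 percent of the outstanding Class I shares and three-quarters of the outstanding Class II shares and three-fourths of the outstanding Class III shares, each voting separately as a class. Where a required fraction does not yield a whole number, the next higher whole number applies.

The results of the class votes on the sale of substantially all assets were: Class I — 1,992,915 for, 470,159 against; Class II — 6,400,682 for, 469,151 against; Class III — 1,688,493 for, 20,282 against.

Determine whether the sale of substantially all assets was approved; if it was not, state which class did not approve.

Class I: 3/4 of 2656704 = 1992528; 1,992,528 required, 1,992,915 in favor — approved.
Class II: 3/4 of 8537418 = 6403063.50, rounded up to 6403064; 6,403,064 required, 6,400,682 in favor — not approved.
Class III: 3/4 of 2251220 = 1688415; 1,688,415 required, 1,688,493 in favor — approved.

Not approved — the Class II shares did not give the required vote.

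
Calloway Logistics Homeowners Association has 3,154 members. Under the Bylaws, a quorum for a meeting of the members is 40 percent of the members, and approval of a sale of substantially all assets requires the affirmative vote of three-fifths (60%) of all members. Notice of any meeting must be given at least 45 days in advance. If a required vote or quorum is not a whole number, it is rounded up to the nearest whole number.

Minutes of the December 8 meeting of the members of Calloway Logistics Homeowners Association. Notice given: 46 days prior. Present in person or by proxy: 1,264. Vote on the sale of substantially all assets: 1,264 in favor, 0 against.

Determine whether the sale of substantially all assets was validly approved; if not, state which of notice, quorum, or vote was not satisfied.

Notice: 46 days given; 45 required. Satisfied.
Quorum: 40% of 3,154 = 1,261.60, rounded up to 1,262; 1,264 present. Satisfied.
Vote: requires three-fifths of all members (3,154); 3/5 of 3154 = 1892.40, rounded up to 1893, so 1,893 needed; 1,264 in favor. Not satisfied.

Invalid — vote requirement not satisfied.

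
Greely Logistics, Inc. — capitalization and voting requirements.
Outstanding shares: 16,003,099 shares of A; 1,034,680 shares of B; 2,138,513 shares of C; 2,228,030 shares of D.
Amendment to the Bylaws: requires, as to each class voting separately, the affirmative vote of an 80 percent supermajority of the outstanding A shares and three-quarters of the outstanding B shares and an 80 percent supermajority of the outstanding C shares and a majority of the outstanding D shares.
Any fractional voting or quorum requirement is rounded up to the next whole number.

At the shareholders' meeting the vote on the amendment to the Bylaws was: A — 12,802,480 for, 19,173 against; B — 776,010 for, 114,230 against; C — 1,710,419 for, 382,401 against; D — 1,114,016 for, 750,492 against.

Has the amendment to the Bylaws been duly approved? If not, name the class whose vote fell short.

Not approved — the C shares did not give the required vote.

A: 4/5 of 16003099 = 12802479.20, rounded up to 12802480; 12,802,480 required, 12,802,480 in favor — approved.
B: 3/4 of 1034680 = 776010; 776,010 required, 776,010 in favor — approved.
C: 4/5 of 2138513 = 1710810.40, rounded up to 1710811; 1,710,811 required, 1,710,419 in favor — not approved.
D: a majority of 2228030 is 1114016; 1,114,016 required, 1,114,016 in favor — approved.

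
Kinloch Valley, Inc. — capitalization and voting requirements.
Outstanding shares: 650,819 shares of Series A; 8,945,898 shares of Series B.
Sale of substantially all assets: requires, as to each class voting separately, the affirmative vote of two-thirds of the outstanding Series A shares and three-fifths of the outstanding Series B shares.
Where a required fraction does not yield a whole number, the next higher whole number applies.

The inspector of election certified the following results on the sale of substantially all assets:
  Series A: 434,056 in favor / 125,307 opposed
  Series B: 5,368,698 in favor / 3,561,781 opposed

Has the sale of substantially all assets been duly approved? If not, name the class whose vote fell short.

Series A: 2/3 of 650819 = 433879.33, rounded up to 433880; 433,880 required, 434,056 in favor — approved.
Series B: 3/5 of 8945898 = 5367538.80, rounded up to 5367539; 5,367,539 required, 5,368,698 in favor — approved.

Approved — every class gave the required vote.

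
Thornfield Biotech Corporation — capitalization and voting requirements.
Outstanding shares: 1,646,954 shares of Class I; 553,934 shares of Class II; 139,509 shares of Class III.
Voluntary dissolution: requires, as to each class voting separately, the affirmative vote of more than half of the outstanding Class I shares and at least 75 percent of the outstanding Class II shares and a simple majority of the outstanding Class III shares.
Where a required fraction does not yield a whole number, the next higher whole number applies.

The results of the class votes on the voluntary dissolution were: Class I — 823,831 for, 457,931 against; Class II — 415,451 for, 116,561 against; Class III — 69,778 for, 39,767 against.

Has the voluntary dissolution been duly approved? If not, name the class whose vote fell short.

Class I: a majority of 1646954 is 823478; 823,478 required, 823,831 in favor — approved.
Class II: 3/4 of 553934 = 415450.50, rounded up to 415451; 415,451 required, 415,451 in favor — approved.
Class III: a majority of 139509 is 69755; 69,755 required, 69,778 in favor — approved.

Approved — every class gave the required vote.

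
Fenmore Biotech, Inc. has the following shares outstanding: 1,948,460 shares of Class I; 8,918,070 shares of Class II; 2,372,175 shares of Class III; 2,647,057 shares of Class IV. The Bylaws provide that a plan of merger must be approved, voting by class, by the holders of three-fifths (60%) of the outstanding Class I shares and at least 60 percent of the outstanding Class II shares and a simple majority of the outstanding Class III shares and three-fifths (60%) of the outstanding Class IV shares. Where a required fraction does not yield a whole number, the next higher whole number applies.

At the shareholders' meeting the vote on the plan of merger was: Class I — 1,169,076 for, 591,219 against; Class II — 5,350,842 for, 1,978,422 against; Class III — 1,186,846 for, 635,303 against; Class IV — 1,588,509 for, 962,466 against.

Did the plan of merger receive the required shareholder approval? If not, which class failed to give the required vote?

Approved — every class gave the required vote.

Class I: 3/5 of 1948460 = 1169076; 1,169,076 required, 1,169,076 in favor — approved.
Class II: 3/5 of 8918070 = 5350842; 5,350,842 required, 5,350,842 in favor — approved.
Class III: a majority of 2372175 is 1186088; 1,186,088 required, 1,186,846 in favor — approved.
Class IV: 3/5 of 2647057 = 1588234.20, rounded up to 1588235; 1,588,235 required, 1,588,509 in favor — approved.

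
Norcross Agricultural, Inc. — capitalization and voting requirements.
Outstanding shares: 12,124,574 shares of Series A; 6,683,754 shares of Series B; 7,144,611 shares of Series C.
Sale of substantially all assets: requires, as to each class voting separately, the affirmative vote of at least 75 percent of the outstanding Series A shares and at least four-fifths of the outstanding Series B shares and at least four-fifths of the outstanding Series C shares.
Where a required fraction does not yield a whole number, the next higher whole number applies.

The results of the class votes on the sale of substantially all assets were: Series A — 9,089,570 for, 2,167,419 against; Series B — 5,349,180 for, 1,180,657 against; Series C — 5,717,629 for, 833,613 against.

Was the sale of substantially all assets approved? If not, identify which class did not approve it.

Series A: 3/4 of 12124574 = 9093430.50, rounded up to 9093431; 9,093,431 required, 9,089,570 in favor — not approved.
Series B: 4/5 of 6683754 = 5347003.20, rounded up to 5347004; 5,347,004 required, 5,349,180 in favor — approved.
Series C: 4/5 of 7144611 = 5715688.80, rounded up to 5715689; 5,715,689 required, 5,717,629 in favor — approved.

Not approved — the Series A shares did not give the required vote.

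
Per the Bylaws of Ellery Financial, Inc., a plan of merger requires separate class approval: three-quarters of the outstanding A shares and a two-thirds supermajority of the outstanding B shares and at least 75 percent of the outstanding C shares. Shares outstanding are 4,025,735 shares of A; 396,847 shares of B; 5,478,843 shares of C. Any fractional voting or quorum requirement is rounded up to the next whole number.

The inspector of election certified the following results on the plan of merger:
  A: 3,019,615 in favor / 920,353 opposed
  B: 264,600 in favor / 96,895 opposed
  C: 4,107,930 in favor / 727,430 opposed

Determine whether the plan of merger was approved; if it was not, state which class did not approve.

Not approved — the C shares did not give the required vote.

A: 3/4 of 4025735 = 3019301.25, rounded up to 3019302; 3,019,302 required, 3,019,615 in favor — approved.
B: 2/3 of 396847 = 264564.67, rounded up to 264565; 264,565 required, 264,600 in favor — approved.
C: 3/4 of 5478843 = 4109132.25, rounded up to 4109133; 4,109,133 required, 4,107,930 in favor — not approved.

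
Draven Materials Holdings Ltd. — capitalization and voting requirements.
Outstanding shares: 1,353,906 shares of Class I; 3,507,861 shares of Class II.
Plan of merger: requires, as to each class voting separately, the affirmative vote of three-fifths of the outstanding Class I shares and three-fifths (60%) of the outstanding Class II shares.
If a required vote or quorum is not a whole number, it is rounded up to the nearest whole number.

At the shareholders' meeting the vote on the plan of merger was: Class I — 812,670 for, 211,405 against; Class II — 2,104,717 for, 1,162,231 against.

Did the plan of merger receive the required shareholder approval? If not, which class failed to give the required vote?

Class I: 3/5 of 1353906 = 812343.60, rounded up to 812344; 812,344 required, 812,670 in favor — approved.
Class II: 3/5 of 3507861 = 2104716.60, rounded up to 2104717; 2,104,717 required, 2,104,717 in favor — approved.

Approved — every class gave the required vote.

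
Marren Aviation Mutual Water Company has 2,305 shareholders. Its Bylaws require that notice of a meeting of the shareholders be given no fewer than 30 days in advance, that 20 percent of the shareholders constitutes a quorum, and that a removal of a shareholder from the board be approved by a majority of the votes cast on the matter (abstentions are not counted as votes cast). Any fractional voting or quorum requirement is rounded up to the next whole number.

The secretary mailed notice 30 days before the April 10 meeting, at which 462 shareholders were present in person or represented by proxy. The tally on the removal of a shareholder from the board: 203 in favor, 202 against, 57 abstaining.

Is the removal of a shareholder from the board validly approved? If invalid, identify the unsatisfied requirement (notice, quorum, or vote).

Notice: 30 days given; 30 required. Satisfied.
Quorum: 20% of 2,305 = 461; 462 present. Satisfied.
Vote: requires a majority of the votes cast (462 − 57 abstaining = 405); a majority of 405 is 203, so 203 needed; 203 in favor. Satisfied.

Valid — all requirements satisfied.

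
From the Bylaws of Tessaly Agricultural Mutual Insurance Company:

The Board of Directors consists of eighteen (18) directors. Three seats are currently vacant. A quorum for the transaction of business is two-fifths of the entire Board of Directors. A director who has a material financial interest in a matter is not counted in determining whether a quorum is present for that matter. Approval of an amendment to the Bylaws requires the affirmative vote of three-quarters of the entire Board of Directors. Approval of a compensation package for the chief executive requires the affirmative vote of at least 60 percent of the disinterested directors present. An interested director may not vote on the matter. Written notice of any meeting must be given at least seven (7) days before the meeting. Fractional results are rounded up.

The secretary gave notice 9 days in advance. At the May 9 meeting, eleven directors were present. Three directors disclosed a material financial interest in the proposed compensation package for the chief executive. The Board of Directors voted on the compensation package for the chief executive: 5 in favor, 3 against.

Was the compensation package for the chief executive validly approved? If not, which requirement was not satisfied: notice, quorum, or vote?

Valid — all requirements satisfied.

Notice: 9 days given; 7 required (9 ≥ 7). Satisfied.
Quorum: 11 present, but the 3 interested directors do not count, leaving 8. Quorum is 8. Satisfied.
Vote: the compensation package for the chief executive requires three-fifths of the disinterested directors present (11 − 3 = 8). 3/5 of 8 = 4.80, rounded up to 5, so 5 affirmative votes are needed; 5 voted in favor. Satisfied.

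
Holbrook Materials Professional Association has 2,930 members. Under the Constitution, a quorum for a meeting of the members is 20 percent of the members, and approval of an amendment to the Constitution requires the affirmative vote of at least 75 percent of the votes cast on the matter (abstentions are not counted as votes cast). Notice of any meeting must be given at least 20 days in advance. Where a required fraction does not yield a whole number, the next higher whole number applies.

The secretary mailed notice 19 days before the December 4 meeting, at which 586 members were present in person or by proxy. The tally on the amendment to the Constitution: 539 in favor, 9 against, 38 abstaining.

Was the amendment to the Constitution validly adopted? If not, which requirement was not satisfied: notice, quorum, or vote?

Notice: 19 days given; 20 required. Not satisfied.
Quorum: 20% of 2,930 = 586; 586 present. Satisfied.
Vote: requires three-fourths of the votes cast (586 − 38 abstaining = 548); 3/4 of 548 = 411, so 411 needed; 539 in favor. Satisfied.

Invalid — notice requirement not satisfied.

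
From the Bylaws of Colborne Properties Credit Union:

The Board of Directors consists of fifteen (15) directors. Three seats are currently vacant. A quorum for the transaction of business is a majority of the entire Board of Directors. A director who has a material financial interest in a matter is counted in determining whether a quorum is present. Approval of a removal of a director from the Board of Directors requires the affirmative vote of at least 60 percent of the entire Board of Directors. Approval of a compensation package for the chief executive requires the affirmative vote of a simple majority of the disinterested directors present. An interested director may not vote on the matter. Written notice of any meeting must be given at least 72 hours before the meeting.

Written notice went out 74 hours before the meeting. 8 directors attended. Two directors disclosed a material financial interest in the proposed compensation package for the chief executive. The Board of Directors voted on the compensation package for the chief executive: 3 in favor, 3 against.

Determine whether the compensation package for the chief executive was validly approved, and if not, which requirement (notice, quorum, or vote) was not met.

Notice: 74 hours given; 72 required (74 ≥ 72). Satisfied.
Quorum: 8 present (interested directors count toward quorum); quorum is 8. Satisfied.
Vote: the compensation package for the chief executive requires a majority of the disinterested directors present (8 − 2 = 6). A majority of 6 is 4, so 4 affirmative votes are needed; 3 voted in favor. Not satisfied.

Invalid — vote requirement not satisfied.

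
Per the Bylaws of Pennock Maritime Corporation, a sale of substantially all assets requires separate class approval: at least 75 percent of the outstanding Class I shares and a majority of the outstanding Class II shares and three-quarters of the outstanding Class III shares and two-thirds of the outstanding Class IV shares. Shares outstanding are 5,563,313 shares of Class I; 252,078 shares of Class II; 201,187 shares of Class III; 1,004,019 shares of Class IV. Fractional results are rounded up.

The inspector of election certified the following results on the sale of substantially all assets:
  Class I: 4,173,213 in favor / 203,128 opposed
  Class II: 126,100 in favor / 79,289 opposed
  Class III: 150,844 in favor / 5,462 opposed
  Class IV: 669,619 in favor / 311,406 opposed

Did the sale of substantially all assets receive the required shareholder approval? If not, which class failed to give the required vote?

Not approved — the Class III shares did not give the required vote.

Class I: 3/4 of 5563313 = 4172484.75, rounded up to 4172485; 4,172,485 required, 4,173,213 in favor — approved.
Class II: a majority of 252078 is 126040; 126,040 required, 126,100 in favor — approved.
Class III: 3/4 of 201187 = 150890.25, rounded up to 150891; 150,891 required, 150,844 in favor — not approved.
Class IV: 2/3 of 1004019 = 669346; 669,346 required, 669,619 in favor — approved.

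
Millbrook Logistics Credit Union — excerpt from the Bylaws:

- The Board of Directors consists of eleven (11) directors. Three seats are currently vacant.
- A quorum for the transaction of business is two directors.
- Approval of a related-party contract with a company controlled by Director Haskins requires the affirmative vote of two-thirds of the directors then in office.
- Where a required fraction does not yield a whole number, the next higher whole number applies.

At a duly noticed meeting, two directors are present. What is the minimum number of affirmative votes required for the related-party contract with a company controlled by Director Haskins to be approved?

The related-party contract with a company controlled by Director Haskins requires two-thirds of the directors then in office (8).
2/3 of 8 = 5.33, rounded up to 6.
(Only 2 can vote, so the related-party contract with a company controlled by Director Haskins cannot pass at this meeting, but the required vote is still 6.)

6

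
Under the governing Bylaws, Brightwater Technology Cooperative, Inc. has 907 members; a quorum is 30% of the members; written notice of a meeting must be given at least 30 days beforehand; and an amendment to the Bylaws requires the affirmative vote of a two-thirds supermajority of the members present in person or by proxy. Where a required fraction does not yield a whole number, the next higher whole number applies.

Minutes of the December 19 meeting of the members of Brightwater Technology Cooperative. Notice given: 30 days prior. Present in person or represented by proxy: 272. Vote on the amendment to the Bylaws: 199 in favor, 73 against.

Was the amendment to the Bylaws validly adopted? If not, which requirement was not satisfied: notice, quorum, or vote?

Invalid — quorum requirement not satisfied.

Notice: 30 days given; 30 required. Satisfied.
Quorum: 30% of 907 = 272.10, rounded up to 273; 272 present. Not satisfied.
Vote: requires two-thirds of those present (272); 2/3 of 272 = 181.33, rounded up to 182, so 182 needed; 199 in favor. Satisfied.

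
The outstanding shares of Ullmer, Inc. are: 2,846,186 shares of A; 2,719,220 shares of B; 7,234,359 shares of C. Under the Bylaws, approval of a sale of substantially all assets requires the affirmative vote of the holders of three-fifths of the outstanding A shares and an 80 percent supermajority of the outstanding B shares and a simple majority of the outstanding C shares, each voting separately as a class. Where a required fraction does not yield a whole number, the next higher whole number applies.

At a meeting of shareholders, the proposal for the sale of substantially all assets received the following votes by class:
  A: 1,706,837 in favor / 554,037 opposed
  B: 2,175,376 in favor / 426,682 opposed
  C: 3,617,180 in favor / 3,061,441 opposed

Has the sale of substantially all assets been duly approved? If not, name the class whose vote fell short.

A: 3/5 of 2846186 = 1707711.60, rounded up to 1707712; 1,707,712 required, 1,706,837 in favor — not approved.
B: 4/5 of 2719220 = 2175376; 2,175,376 required, 2,175,376 in favor — approved.
C: a majority of 7234359 is 3617180; 3,617,180 required, 3,617,180 in favor — approved.

Not approved — the A shares did not give the required vote.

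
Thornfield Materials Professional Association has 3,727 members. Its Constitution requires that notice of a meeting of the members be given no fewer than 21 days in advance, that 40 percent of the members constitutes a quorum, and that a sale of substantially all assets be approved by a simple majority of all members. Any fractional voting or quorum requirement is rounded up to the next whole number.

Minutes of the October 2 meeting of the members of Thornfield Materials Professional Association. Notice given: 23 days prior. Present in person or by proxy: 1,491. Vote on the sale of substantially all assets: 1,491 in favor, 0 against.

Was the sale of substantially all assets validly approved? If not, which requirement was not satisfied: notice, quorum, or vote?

Notice: 23 days given; 21 required. Satisfied.
Quorum: 40% of 3,727 = 1,490.80, rounded up to 1,491; 1,491 present. Satisfied.
Vote: requires a majority of all members (3,727); a majority of 3727 is 1864, so 1,864 needed; 1,491 in favor. Not satisfied.

Invalid — vote requirement not satisfied.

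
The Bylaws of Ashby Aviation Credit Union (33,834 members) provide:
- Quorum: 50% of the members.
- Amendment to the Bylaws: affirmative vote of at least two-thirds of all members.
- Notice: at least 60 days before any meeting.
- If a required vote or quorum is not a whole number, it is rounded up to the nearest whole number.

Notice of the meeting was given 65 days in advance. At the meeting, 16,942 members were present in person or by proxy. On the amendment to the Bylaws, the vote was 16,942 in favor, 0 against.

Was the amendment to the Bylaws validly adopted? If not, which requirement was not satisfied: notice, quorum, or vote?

Invalid — vote requirement not satisfied.

Notice: 65 days given; 60 required. Satisfied.
Quorum: 50% of 33,834 = 16,917; 16,942 present. Satisfied.
Vote: requires two-thirds of all members (33,834); 2/3 of 33834 = 22556, so 22,556 needed; 16,942 in favor. Not satisfied.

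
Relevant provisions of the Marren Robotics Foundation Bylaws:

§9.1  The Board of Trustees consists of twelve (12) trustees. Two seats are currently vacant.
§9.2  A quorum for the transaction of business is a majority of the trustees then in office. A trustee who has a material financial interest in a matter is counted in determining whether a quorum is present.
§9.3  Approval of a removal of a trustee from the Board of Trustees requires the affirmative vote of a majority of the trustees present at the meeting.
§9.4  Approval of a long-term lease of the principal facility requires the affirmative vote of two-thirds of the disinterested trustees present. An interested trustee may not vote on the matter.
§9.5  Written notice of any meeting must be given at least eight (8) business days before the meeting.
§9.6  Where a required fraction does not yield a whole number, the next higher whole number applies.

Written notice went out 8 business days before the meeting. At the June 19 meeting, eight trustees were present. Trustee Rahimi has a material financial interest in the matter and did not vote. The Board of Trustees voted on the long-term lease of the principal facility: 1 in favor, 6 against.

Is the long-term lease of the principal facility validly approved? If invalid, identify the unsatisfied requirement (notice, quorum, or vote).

Notice: 8 business days given; 8 required (8 ≥ 8). Satisfied.
Quorum: 8 present (interested trustees count toward quorum); quorum is 6. Satisfied.
Vote: the long-term lease of the principal facility requires two-thirds of the disinterested trustees present (8 − 1 = 7). 2/3 of 7 = 4.67, rounded up to 5, so 5 affirmative votes are needed; 1 voted in favor. Not satisfied.

Invalid — vote requirement not satisfied.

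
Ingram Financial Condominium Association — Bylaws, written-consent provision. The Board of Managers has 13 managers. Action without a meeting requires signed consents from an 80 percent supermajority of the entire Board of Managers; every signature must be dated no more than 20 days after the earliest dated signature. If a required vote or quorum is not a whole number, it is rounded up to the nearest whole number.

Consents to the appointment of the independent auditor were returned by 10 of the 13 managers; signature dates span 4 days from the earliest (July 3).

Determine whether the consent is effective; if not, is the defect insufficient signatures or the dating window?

Signatures required: an 80 percent supermajority of 13 — 4/5 of 13 = 10.40, rounded up to 11, so 11 needed; 10 signed. Insufficient.
Dating window: the latest signature is 4 days after the earliest; the limit is 20 days. Within the window.

Not effective — insufficient signatures.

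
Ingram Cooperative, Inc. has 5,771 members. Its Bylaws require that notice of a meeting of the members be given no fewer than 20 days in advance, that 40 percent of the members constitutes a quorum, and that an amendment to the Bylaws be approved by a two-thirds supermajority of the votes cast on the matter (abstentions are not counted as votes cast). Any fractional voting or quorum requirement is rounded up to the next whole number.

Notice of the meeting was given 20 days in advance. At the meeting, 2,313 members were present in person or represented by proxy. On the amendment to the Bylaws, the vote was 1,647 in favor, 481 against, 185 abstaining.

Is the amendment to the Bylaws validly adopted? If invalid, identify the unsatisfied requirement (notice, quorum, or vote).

Valid — all requirements satisfied.

Notice: 20 days given; 20 required. Satisfied.
Quorum: 40% of 5,771 = 2,308.40, rounded up to 2,309; 2,313 present. Satisfied.
Vote: requires two-thirds of the votes cast (2,313 − 185 abstaining = 2,128); 2/3 of 2128 = 1418.67, rounded up to 1419, so 1,419 needed; 1,647 in favor. Satisfied.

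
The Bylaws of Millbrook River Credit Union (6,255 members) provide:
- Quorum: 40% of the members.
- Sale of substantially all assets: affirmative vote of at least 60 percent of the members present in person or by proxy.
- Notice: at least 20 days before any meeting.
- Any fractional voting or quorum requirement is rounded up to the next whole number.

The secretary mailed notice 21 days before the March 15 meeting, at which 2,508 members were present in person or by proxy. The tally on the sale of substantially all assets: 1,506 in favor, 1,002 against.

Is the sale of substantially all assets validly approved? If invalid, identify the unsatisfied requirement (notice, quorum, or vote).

Notice: 21 days given; 20 required. Satisfied.
Quorum: 40% of 6,255 = 2,502; 2,508 present. Satisfied.
Vote: requires three-fifths of those present (2,508); 3/5 of 2508 = 1504.80, rounded up to 1505, so 1,505 needed; 1,506 in favor. Satisfied.

Valid — all requirements satisfied.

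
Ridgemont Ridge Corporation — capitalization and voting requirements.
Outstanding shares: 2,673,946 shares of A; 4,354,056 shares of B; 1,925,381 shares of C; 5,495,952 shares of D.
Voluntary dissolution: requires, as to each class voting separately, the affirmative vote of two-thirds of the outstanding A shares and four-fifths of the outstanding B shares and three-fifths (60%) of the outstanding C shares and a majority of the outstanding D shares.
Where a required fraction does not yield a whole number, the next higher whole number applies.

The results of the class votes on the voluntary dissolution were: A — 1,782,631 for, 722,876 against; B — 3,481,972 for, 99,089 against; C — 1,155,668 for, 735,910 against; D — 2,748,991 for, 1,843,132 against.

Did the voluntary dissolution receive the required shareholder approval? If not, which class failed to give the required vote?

A: 2/3 of 2673946 = 1782630.67, rounded up to 1782631; 1,782,631 required, 1,782,631 in favor — approved.
B: 4/5 of 4354056 = 3483244.80, rounded up to 3483245; 3,483,245 required, 3,481,972 in favor — not approved.
C: 3/5 of 1925381 = 1155228.60, rounded up to 1155229; 1,155,229 required, 1,155,668 in favor — approved.
D: a majority of 5495952 is 2747977; 2,747,977 required, 2,748,991 in favor — approved.

Not approved — the B shares did not give the required vote.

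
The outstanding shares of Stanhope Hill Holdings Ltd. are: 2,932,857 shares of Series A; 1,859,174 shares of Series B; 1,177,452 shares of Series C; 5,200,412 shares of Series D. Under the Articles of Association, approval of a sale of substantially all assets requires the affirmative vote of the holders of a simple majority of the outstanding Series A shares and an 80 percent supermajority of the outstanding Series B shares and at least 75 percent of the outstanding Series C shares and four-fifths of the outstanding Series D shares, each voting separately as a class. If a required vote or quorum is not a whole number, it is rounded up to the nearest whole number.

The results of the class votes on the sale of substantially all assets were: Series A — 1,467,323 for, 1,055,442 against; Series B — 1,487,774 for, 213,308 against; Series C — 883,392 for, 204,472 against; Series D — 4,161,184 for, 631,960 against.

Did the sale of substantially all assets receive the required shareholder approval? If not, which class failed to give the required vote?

Approved — every class gave the required vote.

Series A: a majority of 2932857 is 1466429; 1,466,429 required, 1,467,323 in favor — approved.
Series B: 4/5 of 1859174 = 1487339.20, rounded up to 1487340; 1,487,340 required, 1,487,774 in favor — approved.
Series C: 3/4 of 1177452 = 883089; 883,089 required, 883,392 in favor — approved.
Series D: 4/5 of 5200412 = 4160329.60, rounded up to 4160330; 4,160,330 required, 4,161,184 in favor — approved.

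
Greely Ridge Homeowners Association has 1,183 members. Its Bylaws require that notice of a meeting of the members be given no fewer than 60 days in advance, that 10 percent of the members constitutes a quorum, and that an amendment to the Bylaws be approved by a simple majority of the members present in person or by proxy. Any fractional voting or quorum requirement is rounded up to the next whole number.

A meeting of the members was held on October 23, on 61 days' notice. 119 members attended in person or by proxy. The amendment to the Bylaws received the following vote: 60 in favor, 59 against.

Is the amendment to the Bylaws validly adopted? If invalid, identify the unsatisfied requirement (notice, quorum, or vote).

Notice: 61 days given; 60 required. Satisfied.
Quorum: 10% of 1,183 = 118.30, rounded up to 119; 119 present. Satisfied.
Vote: requires a majority of those present (119); a majority of 119 is 60, so 60 needed; 60 in favor. Satisfied.

Valid — all requirements satisfied.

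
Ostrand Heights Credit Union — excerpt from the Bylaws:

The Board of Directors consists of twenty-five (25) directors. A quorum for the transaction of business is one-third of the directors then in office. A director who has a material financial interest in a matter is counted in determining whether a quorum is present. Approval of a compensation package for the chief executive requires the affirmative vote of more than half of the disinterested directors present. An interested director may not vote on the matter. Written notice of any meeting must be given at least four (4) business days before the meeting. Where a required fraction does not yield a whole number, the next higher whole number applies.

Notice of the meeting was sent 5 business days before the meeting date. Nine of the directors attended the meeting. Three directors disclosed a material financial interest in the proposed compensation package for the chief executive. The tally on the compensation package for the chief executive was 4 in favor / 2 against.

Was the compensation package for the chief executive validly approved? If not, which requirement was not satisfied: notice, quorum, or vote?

Notice: 5 business days given; 4 required (5 ≥ 4). Satisfied.
Quorum: 9 present (interested directors count toward quorum); quorum is 9. Satisfied.
Vote: the compensation package for the chief executive requires a majority of the disinterested directors present (9 − 3 = 6). A majority of 6 is 4, so 4 affirmative votes are needed; 4 voted in favor. Satisfied.

Valid — all requirements satisfied.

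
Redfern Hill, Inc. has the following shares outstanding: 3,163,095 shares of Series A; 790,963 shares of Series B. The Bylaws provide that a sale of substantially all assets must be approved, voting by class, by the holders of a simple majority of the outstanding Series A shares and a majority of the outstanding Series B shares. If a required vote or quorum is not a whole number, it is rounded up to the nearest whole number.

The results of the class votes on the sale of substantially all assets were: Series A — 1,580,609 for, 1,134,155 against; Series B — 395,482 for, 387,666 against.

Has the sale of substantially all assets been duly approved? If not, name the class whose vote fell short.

Series A: a majority of 3163095 is 1581548; 1,581,548 required, 1,580,609 in favor — not approved.
Series B: a majority of 790963 is 395482; 395,482 required, 395,482 in favor — approved.

Not approved — the Series A shares did not give the required vote.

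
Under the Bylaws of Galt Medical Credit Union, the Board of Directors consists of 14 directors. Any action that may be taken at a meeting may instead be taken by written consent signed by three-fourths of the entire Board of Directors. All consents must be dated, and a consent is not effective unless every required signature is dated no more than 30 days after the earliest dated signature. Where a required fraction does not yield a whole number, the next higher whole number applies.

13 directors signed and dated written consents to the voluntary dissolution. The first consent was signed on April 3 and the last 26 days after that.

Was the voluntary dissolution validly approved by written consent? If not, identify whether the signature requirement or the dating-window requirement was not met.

Effective — both the signature and dating-window requirements are satisfied.

Signatures required: three-fourths of 14 — 3/4 of 14 = 10.50, rounded up to 11, so 11 needed; 13 signed. Sufficient.
Dating window: the latest signature is 26 days after the earliest; the limit is 30 days. Within the window.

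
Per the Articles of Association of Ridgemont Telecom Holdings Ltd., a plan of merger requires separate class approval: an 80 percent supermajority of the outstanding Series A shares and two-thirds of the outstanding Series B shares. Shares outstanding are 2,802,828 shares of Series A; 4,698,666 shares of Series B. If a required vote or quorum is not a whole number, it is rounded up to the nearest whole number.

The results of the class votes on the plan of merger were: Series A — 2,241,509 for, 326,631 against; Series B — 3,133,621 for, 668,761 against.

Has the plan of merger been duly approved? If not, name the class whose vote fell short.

Not approved — the Series A shares did not give the required vote.

Series A: 4/5 of 2802828 = 2242262.40, rounded up to 2242263; 2,242,263 required, 2,241,509 in favor — not approved.
Series B: 2/3 of 4698666 = 3132444; 3,132,444 required, 3,133,621 in favor — approved.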